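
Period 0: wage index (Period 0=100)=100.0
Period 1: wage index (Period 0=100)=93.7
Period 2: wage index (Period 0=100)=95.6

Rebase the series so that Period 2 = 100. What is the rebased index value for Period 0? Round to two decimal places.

Rebased(Period 0) = 100.0 / 95.6 × 100 = 104.6025

104.60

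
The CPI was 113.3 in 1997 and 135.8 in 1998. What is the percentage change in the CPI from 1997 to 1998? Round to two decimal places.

Change = (135.8 − 113.3) / 113.3 × 100
       = 22.5 / 113.3 × 100 = 19.8588%

19.86%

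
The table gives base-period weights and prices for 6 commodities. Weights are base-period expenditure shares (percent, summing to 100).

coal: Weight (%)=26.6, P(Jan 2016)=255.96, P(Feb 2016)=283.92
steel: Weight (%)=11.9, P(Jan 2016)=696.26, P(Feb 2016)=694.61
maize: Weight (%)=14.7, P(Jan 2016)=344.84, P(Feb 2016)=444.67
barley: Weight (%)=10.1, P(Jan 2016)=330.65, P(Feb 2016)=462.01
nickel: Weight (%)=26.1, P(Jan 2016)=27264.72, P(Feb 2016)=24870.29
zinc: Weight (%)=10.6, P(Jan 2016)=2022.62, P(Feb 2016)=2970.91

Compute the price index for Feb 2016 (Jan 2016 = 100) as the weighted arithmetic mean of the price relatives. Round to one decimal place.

coal: 26.6 × (283.92/255.96) = 26.6 × 1.109236 = 29.5057
steel: 11.9 × (694.61/696.26) = 11.9 × 0.997630 = 11.8718
maize: 14.7 × (444.67/344.84) = 14.7 × 1.289497 = 18.9556
barley: 10.1 × (462.01/330.65) = 10.1 × 1.397278 = 14.1125
nickel: 26.1 × (24870.29/27264.72) = 26.1 × 0.912178 = 23.8079
zinc: 10.6 × (2970.91/2022.62) = 10.6 × 1.468842 = 15.5697
Index = Σ wᵢ·(p₁ᵢ/p₀ᵢ) = 29.5057 + 11.8718 + 18.9556 + 14.1125 + 23.8079 + 15.5697 = 113.8232

113.8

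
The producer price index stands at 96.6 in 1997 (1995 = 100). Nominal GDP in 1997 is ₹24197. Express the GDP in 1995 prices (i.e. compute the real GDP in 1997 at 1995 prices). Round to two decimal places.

Real = Nominal ÷ (Index/100) = 24197 ÷ (96.6/100)
     = 24197 ÷ 0.966 = 25048.6542

25048.65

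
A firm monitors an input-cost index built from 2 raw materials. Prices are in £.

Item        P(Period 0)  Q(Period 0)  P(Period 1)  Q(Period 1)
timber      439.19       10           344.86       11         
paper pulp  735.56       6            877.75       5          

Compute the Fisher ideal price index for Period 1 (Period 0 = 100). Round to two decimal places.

97.56

Laspeyres component (base-period weights):
ΣP(Period 1)Q(Period 0) = 344.86×10 + 877.75×6 = 3448.6 + 5266.5 = 8715.1
ΣP(Period 0)Q(Period 0) = 439.19×10 + 735.56×6 = 4391.9 + 4413.36 = 8805.26
L = 8715.1 / 8805.26 × 100 = 98.9761
Paasche component (current-period weights):
ΣP(Period 1)Q(Period 1) = 344.86×11 + 877.75×5 = 3793.46 + 4388.75 = 8182.21
ΣP(Period 0)Q(Period 1) = 439.19×11 + 735.56×5 = 4831.09 + 3677.8 = 8508.89
P = 8182.21 / 8508.89 × 100 = 96.1607
Fisher = √(L × P) = √(98.9761 × 96.1607) = 97.5582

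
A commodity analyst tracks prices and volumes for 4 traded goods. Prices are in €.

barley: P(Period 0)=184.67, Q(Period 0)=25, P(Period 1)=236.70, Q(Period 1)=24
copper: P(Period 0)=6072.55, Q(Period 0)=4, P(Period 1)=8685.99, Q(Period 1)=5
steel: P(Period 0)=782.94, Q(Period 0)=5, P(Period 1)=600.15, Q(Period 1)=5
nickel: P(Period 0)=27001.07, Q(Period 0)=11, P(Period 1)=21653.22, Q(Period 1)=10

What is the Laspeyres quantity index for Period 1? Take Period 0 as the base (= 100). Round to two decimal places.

Laspeyres quantity index uses base-period prices as weights.
ΣP(Period 0)·Q(Period 1) = 184.67×24 + 6072.55×5 + 782.94×5 + 27001.07×10 = 4432.08 + 30362.75 + 3914.7 + 270010.7 = 308720.23
ΣP(Period 0)·Q(Period 0) = 184.67×25 + 6072.55×4 + 782.94×5 + 27001.07×11 = 4616.75 + 24290.2 + 3914.7 + 297011.77 = 329833.42
Index = 308720.23 / 329833.42 × 100 = 93.5988

93.60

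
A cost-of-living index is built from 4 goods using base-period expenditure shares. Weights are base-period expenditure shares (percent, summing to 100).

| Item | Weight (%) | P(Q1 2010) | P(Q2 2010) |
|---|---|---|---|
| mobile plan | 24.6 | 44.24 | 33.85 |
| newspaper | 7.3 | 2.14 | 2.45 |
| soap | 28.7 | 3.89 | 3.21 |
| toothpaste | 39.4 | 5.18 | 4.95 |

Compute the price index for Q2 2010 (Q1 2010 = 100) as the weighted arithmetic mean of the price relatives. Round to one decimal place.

mobile plan: 24.6 × (33.85/44.24) = 24.6 × 0.765145 = 18.8226
newspaper: 7.3 × (2.45/2.14) = 7.3 × 1.144860 = 8.3575
soap: 28.7 × (3.21/3.89) = 28.7 × 0.825193 = 23.6830
toothpaste: 39.4 × (4.95/5.18) = 39.4 × 0.955598 = 37.6506
Index = Σ wᵢ·(p₁ᵢ/p₀ᵢ) = 18.8226 + 8.3575 + 23.6830 + 37.6506 = 88.5136

88.5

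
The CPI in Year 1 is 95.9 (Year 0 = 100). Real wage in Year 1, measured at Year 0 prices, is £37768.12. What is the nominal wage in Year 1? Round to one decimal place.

Nominal = Real × (Index/100) = 37768.12 × (95.9/100)
        = 37768.12 × 0.959 = 36219.6271

36219.6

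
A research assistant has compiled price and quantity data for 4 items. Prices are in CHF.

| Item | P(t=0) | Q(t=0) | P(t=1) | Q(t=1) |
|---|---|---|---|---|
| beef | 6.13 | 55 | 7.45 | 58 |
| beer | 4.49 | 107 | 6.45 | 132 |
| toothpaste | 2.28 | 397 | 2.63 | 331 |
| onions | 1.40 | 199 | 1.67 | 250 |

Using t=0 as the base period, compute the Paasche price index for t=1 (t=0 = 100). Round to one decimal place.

Paasche price index uses current-period quantities as weights.
ΣP(t=1)·Q(t=1) = 7.45×58 + 6.45×132 + 2.63×331 + 1.67×250 = 432.1 + 851.4 + 870.53 + 417.5 = 2571.53
ΣP(t=0)·Q(t=1) = 6.13×58 + 4.49×132 + 2.28×331 + 1.40×250 = 355.54 + 592.68 + 754.68 + 350 = 2052.9
Index = 2571.53 / 2052.9 × 100 = 125.2633

125.3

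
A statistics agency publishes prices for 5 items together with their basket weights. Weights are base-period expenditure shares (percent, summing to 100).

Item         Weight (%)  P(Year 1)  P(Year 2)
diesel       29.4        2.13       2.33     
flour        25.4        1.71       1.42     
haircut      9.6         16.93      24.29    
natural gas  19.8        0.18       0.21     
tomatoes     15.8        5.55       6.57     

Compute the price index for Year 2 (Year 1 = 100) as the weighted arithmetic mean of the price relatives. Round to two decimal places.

108.83

diesel: 29.4 × (2.33/2.13) = 29.4 × 1.093897 = 32.1606
flour: 25.4 × (1.42/1.71) = 25.4 × 0.830409 = 21.0924
haircut: 9.6 × (24.29/16.93) = 9.6 × 1.434731 = 13.7734
natural gas: 19.8 × (0.21/0.18) = 19.8 × 1.166667 = 23.1000
tomatoes: 15.8 × (6.57/5.55) = 15.8 × 1.183784 = 18.7038
Index = Σ wᵢ·(p₁ᵢ/p₀ᵢ) = 32.1606 + 21.0924 + 13.7734 + 23.1000 + 18.7038 = 108.8302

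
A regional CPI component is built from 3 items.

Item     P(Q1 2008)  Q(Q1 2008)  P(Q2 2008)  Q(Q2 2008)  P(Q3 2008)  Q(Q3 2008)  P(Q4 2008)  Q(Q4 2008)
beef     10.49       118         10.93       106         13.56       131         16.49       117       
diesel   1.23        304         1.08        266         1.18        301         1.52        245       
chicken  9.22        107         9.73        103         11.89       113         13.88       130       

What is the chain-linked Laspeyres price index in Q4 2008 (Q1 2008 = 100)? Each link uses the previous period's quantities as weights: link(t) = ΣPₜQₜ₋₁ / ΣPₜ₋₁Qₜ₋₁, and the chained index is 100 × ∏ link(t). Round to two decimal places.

149.87

Link Q1 2008→Q2 2008:
ΣP(Q2 2008)Q(Q1 2008) = 10.93×118 + 1.08×304 + 9.73×107 = 1289.74 + 328.32 + 1041.11 = 2659.17
ΣP(Q1 2008)Q(Q1 2008) = 10.49×118 + 1.23×304 + 9.22×107 = 1237.82 + 373.92 + 986.54 = 2598.28
link = 2659.17/2598.28 = 1.023435
Link Q2 2008→Q3 2008:
ΣP(Q3 2008)Q(Q2 2008) = 13.56×106 + 1.18×266 + 11.89×103 = 1437.36 + 313.88 + 1224.67 = 2975.91
ΣP(Q2 2008)Q(Q2 2008) = 10.93×106 + 1.08×266 + 9.73×103 = 1158.58 + 287.28 + 1002.19 = 2448.05
link = 2975.91/2448.05 = 1.215625
Link Q3 2008→Q4 2008:
ΣP(Q4 2008)Q(Q3 2008) = 16.49×131 + 1.52×301 + 13.88×113 = 2160.19 + 457.52 + 1568.44 = 4186.15
ΣP(Q3 2008)Q(Q3 2008) = 13.56×131 + 1.18×301 + 11.89×113 = 1776.36 + 355.18 + 1343.57 = 3475.11
link = 4186.15/3475.11 = 1.204609
Chained index = 100 × 1.023435 × 1.215625 × 1.204609 = 149.8670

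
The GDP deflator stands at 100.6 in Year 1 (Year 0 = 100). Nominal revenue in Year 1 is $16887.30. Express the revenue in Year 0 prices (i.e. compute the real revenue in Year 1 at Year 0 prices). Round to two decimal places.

16786.58

Real = Nominal ÷ (Index/100) = 16887.30 ÷ (100.6/100)
     = 16887.30 ÷ 1.006 = 16786.5805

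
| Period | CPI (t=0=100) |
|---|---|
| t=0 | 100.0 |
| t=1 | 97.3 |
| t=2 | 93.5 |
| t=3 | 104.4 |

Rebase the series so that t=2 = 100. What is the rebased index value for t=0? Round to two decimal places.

Rebased(t=0) = 100.0 / 93.5 × 100 = 106.9519

106.95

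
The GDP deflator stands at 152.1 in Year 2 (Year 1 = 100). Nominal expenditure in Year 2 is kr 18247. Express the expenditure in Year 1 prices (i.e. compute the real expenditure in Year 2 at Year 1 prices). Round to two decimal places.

Real = Nominal ÷ (Index/100) = 18247 ÷ (152.1/100)
     = 18247 ÷ 1.521 = 11996.7127

11996.71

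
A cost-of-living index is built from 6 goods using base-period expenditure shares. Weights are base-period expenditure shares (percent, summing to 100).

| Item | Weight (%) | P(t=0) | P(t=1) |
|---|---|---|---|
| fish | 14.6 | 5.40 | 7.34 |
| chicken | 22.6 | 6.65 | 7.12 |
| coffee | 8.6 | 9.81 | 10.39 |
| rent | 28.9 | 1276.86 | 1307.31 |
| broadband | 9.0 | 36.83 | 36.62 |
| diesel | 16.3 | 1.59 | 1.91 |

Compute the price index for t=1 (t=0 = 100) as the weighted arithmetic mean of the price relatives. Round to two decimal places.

fish: 14.6 × (7.34/5.40) = 14.6 × 1.359259 = 19.8452
chicken: 22.6 × (7.12/6.65) = 22.6 × 1.070677 = 24.1973
coffee: 8.6 × (10.39/9.81) = 8.6 × 1.059123 = 9.1085
rent: 28.9 × (1307.31/1276.86) = 28.9 × 1.023848 = 29.5892
broadband: 9.0 × (36.62/36.83) = 9.0 × 0.994298 = 8.9487
diesel: 16.3 × (1.91/1.59) = 16.3 × 1.201258 = 19.5805
Index = Σ wᵢ·(p₁ᵢ/p₀ᵢ) = 19.8452 + 24.1973 + 9.1085 + 29.5892 + 8.9487 + 19.5805 = 111.2693

111.27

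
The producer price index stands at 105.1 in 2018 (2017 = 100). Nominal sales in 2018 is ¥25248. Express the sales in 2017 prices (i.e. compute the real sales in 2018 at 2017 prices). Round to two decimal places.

Real = Nominal ÷ (Index/100) = 25248 ÷ (105.1/100)
     = 25248 ÷ 1.051 = 24022.8354

24022.84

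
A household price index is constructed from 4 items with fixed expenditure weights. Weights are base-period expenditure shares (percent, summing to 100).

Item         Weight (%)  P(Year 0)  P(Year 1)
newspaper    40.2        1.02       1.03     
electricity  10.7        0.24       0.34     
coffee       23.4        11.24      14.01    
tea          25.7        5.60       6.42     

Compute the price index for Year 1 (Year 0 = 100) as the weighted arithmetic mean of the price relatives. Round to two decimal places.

114.38

newspaper: 40.2 × (1.03/1.02) = 40.2 × 1.009804 = 40.5941
electricity: 10.7 × (0.34/0.24) = 10.7 × 1.416667 = 15.1583
coffee: 23.4 × (14.01/11.24) = 23.4 × 1.246441 = 29.1667
tea: 25.7 × (6.42/5.60) = 25.7 × 1.146429 = 29.4632
Index = Σ wᵢ·(p₁ᵢ/p₀ᵢ) = 40.5941 + 15.1583 + 29.1667 + 29.4632 = 114.3824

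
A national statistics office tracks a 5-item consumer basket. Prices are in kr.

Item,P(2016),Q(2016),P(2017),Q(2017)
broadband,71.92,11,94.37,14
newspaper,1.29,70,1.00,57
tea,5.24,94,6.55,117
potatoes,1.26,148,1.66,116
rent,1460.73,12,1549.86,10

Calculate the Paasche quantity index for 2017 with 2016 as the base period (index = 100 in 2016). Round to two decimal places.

Paasche quantity index uses current-period prices as weights.
ΣP(2017)·Q(2017) = 94.37×14 + 1.00×57 + 6.55×117 + 1.66×116 + 1549.86×10 = 1321.18 + 57 + 766.35 + 192.56 + 15498.6 = 17835.69
ΣP(2017)·Q(2016) = 94.37×11 + 1.00×70 + 6.55×94 + 1.66×148 + 1549.86×12 = 1038.07 + 70 + 615.7 + 245.68 + 18598.32 = 20567.77
Index = 17835.69 / 20567.77 × 100 = 86.7167

86.72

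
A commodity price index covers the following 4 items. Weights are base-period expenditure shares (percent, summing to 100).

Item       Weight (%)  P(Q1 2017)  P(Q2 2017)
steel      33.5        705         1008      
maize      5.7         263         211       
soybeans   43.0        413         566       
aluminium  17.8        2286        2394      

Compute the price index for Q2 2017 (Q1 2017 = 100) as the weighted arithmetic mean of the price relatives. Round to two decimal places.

steel: 33.5 × (1008/705) = 33.5 × 1.429787 = 47.8979
maize: 5.7 × (211/263) = 5.7 × 0.802281 = 4.5730
soybeans: 43.0 × (566/413) = 43.0 × 1.370460 = 58.9298
aluminium: 17.8 × (2394/2286) = 17.8 × 1.047244 = 18.6409
Index = Σ wᵢ·(p₁ᵢ/p₀ᵢ) = 47.8979 + 4.5730 + 58.9298 + 18.6409 = 130.0416

130.04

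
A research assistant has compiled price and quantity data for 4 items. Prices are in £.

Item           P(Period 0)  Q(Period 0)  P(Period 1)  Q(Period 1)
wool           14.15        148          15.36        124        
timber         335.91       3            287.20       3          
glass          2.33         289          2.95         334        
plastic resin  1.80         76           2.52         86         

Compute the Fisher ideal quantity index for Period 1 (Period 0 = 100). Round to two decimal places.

94.71

Laspeyres component (base-period weights):
ΣP(Period 0)Q(Period 1) = 14.15×124 + 335.91×3 + 2.33×334 + 1.80×86 = 1754.6 + 1007.73 + 778.22 + 154.8 = 3695.35
ΣP(Period 0)Q(Period 0) = 14.15×148 + 335.91×3 + 2.33×289 + 1.80×76 = 2094.2 + 1007.73 + 673.37 + 136.8 = 3912.1
L = 3695.35 / 3912.1 × 100 = 94.4595
Paasche component (current-period weights):
ΣP(Period 1)Q(Period 1) = 15.36×124 + 287.20×3 + 2.95×334 + 2.52×86 = 1904.64 + 861.6 + 985.3 + 216.72 = 3968.26
ΣP(Period 1)Q(Period 0) = 15.36×148 + 287.20×3 + 2.95×289 + 2.52×76 = 2273.28 + 861.6 + 852.55 + 191.52 = 4178.95
P = 3968.26 / 4178.95 × 100 = 94.9583
Fisher = √(L × P) = √(94.4595 × 94.9583) = 94.7086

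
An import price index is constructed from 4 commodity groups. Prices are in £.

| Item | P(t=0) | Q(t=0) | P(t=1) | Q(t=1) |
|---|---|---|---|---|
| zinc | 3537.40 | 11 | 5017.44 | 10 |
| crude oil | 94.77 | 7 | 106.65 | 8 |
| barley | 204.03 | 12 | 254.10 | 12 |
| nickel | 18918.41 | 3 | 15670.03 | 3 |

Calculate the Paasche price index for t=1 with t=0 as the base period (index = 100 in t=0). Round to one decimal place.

Paasche price index uses current-period quantities as weights.
ΣP(t=1)·Q(t=1) = 5017.44×10 + 106.65×8 + 254.10×12 + 15670.03×3 = 50174.4 + 853.2 + 3049.2 + 47010.09 = 101086.89
ΣP(t=0)·Q(t=1) = 3537.40×10 + 94.77×8 + 204.03×12 + 18918.41×3 = 35374 + 758.16 + 2448.36 + 56755.23 = 95335.75
Index = 101086.89 / 95335.75 × 100 = 106.0325

106.0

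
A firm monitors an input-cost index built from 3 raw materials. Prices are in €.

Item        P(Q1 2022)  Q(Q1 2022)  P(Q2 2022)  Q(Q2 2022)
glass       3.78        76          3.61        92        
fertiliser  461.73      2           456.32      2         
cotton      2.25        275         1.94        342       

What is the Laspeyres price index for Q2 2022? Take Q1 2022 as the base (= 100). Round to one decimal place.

94.0

Laspeyres price index uses base-period quantities as weights.
ΣP(Q2 2022)·Q(Q1 2022) = 3.61×76 + 456.32×2 + 1.94×275 = 274.36 + 912.64 + 533.5 = 1720.5
ΣP(Q1 2022)·Q(Q1 2022) = 3.78×76 + 461.73×2 + 2.25×275 = 287.28 + 923.46 + 618.75 = 1829.49
Index = 1720.5 / 1829.49 × 100 = 94.0426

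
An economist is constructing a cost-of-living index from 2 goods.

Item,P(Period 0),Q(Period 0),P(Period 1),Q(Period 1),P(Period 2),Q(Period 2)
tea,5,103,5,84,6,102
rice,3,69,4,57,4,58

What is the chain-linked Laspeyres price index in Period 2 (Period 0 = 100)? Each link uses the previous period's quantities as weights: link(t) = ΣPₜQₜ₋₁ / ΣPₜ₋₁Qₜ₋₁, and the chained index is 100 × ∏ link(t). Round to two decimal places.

123.76

Link Period 0→Period 1:
ΣP(Period 1)Q(Period 0) = 5×103 + 4×69 = 515 + 276 = 791
ΣP(Period 0)Q(Period 0) = 5×103 + 3×69 = 515 + 207 = 722
link = 791/722 = 1.095568
Link Period 1→Period 2:
ΣP(Period 2)Q(Period 1) = 6×84 + 4×57 = 504 + 228 = 732
ΣP(Period 1)Q(Period 1) = 5×84 + 4×57 = 420 + 228 = 648
link = 732/648 = 1.129630
Chained index = 100 × 1.095568 × 1.129630 = 123.7586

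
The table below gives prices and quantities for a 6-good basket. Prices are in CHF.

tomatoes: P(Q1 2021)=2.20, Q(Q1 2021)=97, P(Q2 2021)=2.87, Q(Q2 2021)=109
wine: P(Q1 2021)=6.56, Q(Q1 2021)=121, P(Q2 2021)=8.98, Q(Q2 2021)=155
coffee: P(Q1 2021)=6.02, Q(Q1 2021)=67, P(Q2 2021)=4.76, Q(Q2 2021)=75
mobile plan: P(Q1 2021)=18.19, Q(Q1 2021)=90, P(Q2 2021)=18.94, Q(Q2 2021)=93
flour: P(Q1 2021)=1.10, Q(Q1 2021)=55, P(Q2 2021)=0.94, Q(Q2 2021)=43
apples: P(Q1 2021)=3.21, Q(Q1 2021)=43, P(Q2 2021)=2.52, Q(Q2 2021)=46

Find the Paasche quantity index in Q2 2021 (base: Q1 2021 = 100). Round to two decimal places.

Paasche quantity index uses current-period prices as weights.
ΣP(Q2 2021)·Q(Q2 2021) = 2.87×109 + 8.98×155 + 4.76×75 + 18.94×93 + 0.94×43 + 2.52×46 = 312.83 + 1391.9 + 357 + 1761.42 + 40.42 + 115.92 = 3979.49
ΣP(Q2 2021)·Q(Q1 2021) = 2.87×97 + 8.98×121 + 4.76×67 + 18.94×90 + 0.94×55 + 2.52×43 = 278.39 + 1086.58 + 318.92 + 1704.6 + 51.7 + 108.36 = 3548.55
Index = 3979.49 / 3548.55 × 100 = 112.1441

112.14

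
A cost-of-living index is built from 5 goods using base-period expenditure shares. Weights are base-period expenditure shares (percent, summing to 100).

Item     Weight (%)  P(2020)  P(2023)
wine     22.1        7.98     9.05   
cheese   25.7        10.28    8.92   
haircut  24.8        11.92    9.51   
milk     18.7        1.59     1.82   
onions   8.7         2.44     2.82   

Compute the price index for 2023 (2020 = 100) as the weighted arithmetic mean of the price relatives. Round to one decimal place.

98.6

wine: 22.1 × (9.05/7.98) = 22.1 × 1.134085 = 25.0633
cheese: 25.7 × (8.92/10.28) = 25.7 × 0.867704 = 22.3000
haircut: 24.8 × (9.51/11.92) = 24.8 × 0.797819 = 19.7859
milk: 18.7 × (1.82/1.59) = 18.7 × 1.144654 = 21.4050
onions: 8.7 × (2.82/2.44) = 8.7 × 1.155738 = 10.0549
Index = Σ wᵢ·(p₁ᵢ/p₀ᵢ) = 25.0633 + 22.3000 + 19.7859 + 21.4050 + 10.0549 = 98.6091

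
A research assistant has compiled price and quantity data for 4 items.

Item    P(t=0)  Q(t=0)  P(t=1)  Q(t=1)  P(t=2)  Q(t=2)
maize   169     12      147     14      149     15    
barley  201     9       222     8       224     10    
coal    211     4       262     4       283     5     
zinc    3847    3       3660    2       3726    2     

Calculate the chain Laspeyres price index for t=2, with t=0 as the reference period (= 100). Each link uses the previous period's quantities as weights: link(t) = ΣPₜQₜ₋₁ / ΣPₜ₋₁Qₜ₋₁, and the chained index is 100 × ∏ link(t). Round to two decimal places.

Link t=0→t=1:
ΣP(t=1)Q(t=0) = 147×12 + 222×9 + 262×4 + 3660×3 = 1764 + 1998 + 1048 + 10980 = 15790
ΣP(t=0)Q(t=0) = 169×12 + 201×9 + 211×4 + 3847×3 = 2028 + 1809 + 844 + 11541 = 16222
link = 15790/16222 = 0.973369
Link t=1→t=2:
ΣP(t=2)Q(t=1) = 149×14 + 224×8 + 283×4 + 3726×2 = 2086 + 1792 + 1132 + 7452 = 12462
ΣP(t=1)Q(t=1) = 147×14 + 222×8 + 262×4 + 3660×2 = 2058 + 1776 + 1048 + 7320 = 12202
link = 12462/12202 = 1.021308
Chained index = 100 × 0.973369 × 1.021308 = 99.4110

99.41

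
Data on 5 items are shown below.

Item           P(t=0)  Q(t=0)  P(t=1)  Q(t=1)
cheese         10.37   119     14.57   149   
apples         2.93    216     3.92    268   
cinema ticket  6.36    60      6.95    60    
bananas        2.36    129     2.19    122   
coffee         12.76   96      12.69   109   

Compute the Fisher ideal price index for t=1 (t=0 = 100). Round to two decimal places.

119.76

Laspeyres component (base-period weights):
ΣP(t=1)Q(t=0) = 14.57×119 + 3.92×216 + 6.95×60 + 2.19×129 + 12.69×96 = 1733.83 + 846.72 + 417 + 282.51 + 1218.24 = 4498.3
ΣP(t=0)Q(t=0) = 10.37×119 + 2.93×216 + 6.36×60 + 2.36×129 + 12.76×96 = 1234.03 + 632.88 + 381.6 + 304.44 + 1224.96 = 3777.91
L = 4498.3 / 3777.91 × 100 = 119.0685
Paasche component (current-period weights):
ΣP(t=1)Q(t=1) = 14.57×149 + 3.92×268 + 6.95×60 + 2.19×122 + 12.69×109 = 2170.93 + 1050.56 + 417 + 267.18 + 1383.21 = 5288.88
ΣP(t=0)Q(t=1) = 10.37×149 + 2.93×268 + 6.36×60 + 2.36×122 + 12.76×109 = 1545.13 + 785.24 + 381.6 + 287.92 + 1390.84 = 4390.73
P = 5288.88 / 4390.73 × 100 = 120.4556
Fisher = √(L × P) = √(119.0685 × 120.4556) = 119.7600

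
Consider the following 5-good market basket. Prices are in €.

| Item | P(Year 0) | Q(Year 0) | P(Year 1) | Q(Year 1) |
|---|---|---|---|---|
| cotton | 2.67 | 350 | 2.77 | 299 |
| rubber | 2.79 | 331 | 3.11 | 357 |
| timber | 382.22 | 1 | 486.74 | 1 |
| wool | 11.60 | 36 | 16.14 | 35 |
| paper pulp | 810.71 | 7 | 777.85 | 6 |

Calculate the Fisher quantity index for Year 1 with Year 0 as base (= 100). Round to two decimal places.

89.66

Laspeyres component (base-period weights):
ΣP(Year 0)Q(Year 1) = 2.67×299 + 2.79×357 + 382.22×1 + 11.60×35 + 810.71×6 = 798.33 + 996.03 + 382.22 + 406 + 4864.26 = 7446.84
ΣP(Year 0)Q(Year 0) = 2.67×350 + 2.79×331 + 382.22×1 + 11.60×36 + 810.71×7 = 934.5 + 923.49 + 382.22 + 417.6 + 5674.97 = 8332.78
L = 7446.84 / 8332.78 × 100 = 89.3680
Paasche component (current-period weights):
ΣP(Year 1)Q(Year 1) = 2.77×299 + 3.11×357 + 486.74×1 + 16.14×35 + 777.85×6 = 828.23 + 1110.27 + 486.74 + 564.9 + 4667.1 = 7657.24
ΣP(Year 1)Q(Year 0) = 2.77×350 + 3.11×331 + 486.74×1 + 16.14×36 + 777.85×7 = 969.5 + 1029.41 + 486.74 + 581.04 + 5444.95 = 8511.64
P = 7657.24 / 8511.64 × 100 = 89.9620
Fisher = √(L × P) = √(89.3680 × 89.9620) = 89.6645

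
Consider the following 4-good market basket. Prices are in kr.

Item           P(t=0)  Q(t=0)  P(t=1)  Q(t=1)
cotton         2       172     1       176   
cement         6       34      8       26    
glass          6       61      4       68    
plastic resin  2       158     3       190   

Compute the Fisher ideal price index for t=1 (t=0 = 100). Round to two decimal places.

Laspeyres component (base-period weights):
ΣP(t=1)Q(t=0) = 1×172 + 8×34 + 4×61 + 3×158 = 172 + 272 + 244 + 474 = 1162
ΣP(t=0)Q(t=0) = 2×172 + 6×34 + 6×61 + 2×158 = 344 + 204 + 366 + 316 = 1230
L = 1162 / 1230 × 100 = 94.4715
Paasche component (current-period weights):
ΣP(t=1)Q(t=1) = 1×176 + 8×26 + 4×68 + 3×190 = 176 + 208 + 272 + 570 = 1226
ΣP(t=0)Q(t=1) = 2×176 + 6×26 + 6×68 + 2×190 = 352 + 156 + 408 + 380 = 1296
P = 1226 / 1296 × 100 = 94.5988
Fisher = √(L × P) = √(94.4715 × 94.5988) = 94.5351

94.54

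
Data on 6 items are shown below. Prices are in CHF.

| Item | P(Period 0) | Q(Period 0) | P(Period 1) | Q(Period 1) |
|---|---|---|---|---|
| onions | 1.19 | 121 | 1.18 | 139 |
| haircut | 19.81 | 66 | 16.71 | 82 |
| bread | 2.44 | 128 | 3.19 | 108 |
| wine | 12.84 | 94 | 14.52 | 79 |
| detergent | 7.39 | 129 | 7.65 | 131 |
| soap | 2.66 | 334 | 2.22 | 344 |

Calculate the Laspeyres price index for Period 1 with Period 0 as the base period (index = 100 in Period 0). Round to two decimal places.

98.64

Laspeyres price index uses base-period quantities as weights.
ΣP(Period 1)·Q(Period 0) = 1.18×121 + 16.71×66 + 3.19×128 + 14.52×94 + 7.65×129 + 2.22×334 = 142.78 + 1102.86 + 408.32 + 1364.88 + 986.85 + 741.48 = 4747.17
ΣP(Period 0)·Q(Period 0) = 1.19×121 + 19.81×66 + 2.44×128 + 12.84×94 + 7.39×129 + 2.66×334 = 143.99 + 1307.46 + 312.32 + 1206.96 + 953.31 + 888.44 = 4812.48
Index = 4747.17 / 4812.48 × 100 = 98.6429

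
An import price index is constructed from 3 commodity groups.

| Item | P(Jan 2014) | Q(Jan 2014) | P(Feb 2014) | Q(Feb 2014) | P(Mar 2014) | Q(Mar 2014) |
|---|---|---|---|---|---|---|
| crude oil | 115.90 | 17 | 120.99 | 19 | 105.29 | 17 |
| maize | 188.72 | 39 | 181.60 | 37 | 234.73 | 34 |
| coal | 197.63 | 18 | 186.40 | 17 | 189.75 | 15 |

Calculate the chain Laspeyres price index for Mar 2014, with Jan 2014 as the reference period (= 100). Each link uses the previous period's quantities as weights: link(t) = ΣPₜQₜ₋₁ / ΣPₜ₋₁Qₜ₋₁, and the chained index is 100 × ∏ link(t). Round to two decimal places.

Link Jan 2014→Feb 2014:
ΣP(Feb 2014)Q(Jan 2014) = 120.99×17 + 181.60×39 + 186.40×18 = 2056.83 + 7082.4 + 3355.2 = 12494.43
ΣP(Jan 2014)Q(Jan 2014) = 115.90×17 + 188.72×39 + 197.63×18 = 1970.3 + 7360.08 + 3557.34 = 12887.72
link = 12494.43/12887.72 = 0.969483
Link Feb 2014→Mar 2014:
ΣP(Mar 2014)Q(Feb 2014) = 105.29×19 + 234.73×37 + 189.75×17 = 2000.51 + 8685.01 + 3225.75 = 13911.27
ΣP(Feb 2014)Q(Feb 2014) = 120.99×19 + 181.60×37 + 186.40×17 = 2298.81 + 6719.2 + 3168.8 = 12186.81
link = 13911.27/12186.81 = 1.141502
Chained index = 100 × 0.969483 × 1.141502 = 110.6667

110.67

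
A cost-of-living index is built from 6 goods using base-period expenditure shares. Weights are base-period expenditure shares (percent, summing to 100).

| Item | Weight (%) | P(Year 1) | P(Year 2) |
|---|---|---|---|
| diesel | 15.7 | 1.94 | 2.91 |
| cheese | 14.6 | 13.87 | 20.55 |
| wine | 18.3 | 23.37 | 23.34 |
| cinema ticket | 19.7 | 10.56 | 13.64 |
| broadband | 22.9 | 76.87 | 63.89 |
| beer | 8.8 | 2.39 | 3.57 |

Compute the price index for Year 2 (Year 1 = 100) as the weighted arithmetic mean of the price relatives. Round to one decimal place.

diesel: 15.7 × (2.91/1.94) = 15.7 × 1.500000 = 23.5500
cheese: 14.6 × (20.55/13.87) = 14.6 × 1.481615 = 21.6316
wine: 18.3 × (23.34/23.37) = 18.3 × 0.998716 = 18.2765
cinema ticket: 19.7 × (13.64/10.56) = 19.7 × 1.291667 = 25.4458
broadband: 22.9 × (63.89/76.87) = 22.9 × 0.831143 = 19.0332
beer: 8.8 × (3.57/2.39) = 8.8 × 1.493724 = 13.1448
Index = Σ wᵢ·(p₁ᵢ/p₀ᵢ) = 23.5500 + 21.6316 + 18.2765 + 25.4458 + 19.0332 + 13.1448 = 121.0819

121.1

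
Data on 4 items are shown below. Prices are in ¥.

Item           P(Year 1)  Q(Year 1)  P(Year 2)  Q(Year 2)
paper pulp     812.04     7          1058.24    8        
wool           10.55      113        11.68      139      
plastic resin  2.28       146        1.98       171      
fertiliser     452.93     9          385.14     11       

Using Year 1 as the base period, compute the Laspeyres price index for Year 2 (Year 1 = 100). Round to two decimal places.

110.61

Laspeyres price index uses base-period quantities as weights.
ΣP(Year 2)·Q(Year 1) = 1058.24×7 + 11.68×113 + 1.98×146 + 385.14×9 = 7407.68 + 1319.84 + 289.08 + 3466.26 = 12482.86
ΣP(Year 1)·Q(Year 1) = 812.04×7 + 10.55×113 + 2.28×146 + 452.93×9 = 5684.28 + 1192.15 + 332.88 + 4076.37 = 11285.68
Index = 12482.86 / 11285.68 × 100 = 110.6080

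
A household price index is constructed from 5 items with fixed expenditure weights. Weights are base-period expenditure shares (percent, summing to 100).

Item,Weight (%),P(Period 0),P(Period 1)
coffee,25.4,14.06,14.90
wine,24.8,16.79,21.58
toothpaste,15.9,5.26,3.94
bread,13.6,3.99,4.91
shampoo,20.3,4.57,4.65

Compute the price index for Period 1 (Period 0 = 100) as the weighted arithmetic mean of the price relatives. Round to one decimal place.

coffee: 25.4 × (14.90/14.06) = 25.4 × 1.059744 = 26.9175
wine: 24.8 × (21.58/16.79) = 24.8 × 1.285289 = 31.8752
toothpaste: 15.9 × (3.94/5.26) = 15.9 × 0.749049 = 11.9099
bread: 13.6 × (4.91/3.99) = 13.6 × 1.230576 = 16.7358
shampoo: 20.3 × (4.65/4.57) = 20.3 × 1.017505 = 20.6554
Index = Σ wᵢ·(p₁ᵢ/p₀ᵢ) = 26.9175 + 31.8752 + 11.9099 + 16.7358 + 20.6554 = 108.0937

108.1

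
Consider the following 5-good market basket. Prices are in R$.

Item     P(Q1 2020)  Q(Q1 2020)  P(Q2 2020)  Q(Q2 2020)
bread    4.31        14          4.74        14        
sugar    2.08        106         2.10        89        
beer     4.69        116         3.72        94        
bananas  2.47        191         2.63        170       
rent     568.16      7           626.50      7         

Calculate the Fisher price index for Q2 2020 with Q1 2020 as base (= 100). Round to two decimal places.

106.64

Laspeyres component (base-period weights):
ΣP(Q2 2020)Q(Q1 2020) = 4.74×14 + 2.10×106 + 3.72×116 + 2.63×191 + 626.50×7 = 66.36 + 222.6 + 431.52 + 502.33 + 4385.5 = 5608.31
ΣP(Q1 2020)Q(Q1 2020) = 4.31×14 + 2.08×106 + 4.69×116 + 2.47×191 + 568.16×7 = 60.34 + 220.48 + 544.04 + 471.77 + 3977.12 = 5273.75
L = 5608.31 / 5273.75 × 100 = 106.3439
Paasche component (current-period weights):
ΣP(Q2 2020)Q(Q2 2020) = 4.74×14 + 2.10×89 + 3.72×94 + 2.63×170 + 626.50×7 = 66.36 + 186.9 + 349.68 + 447.1 + 4385.5 = 5435.54
ΣP(Q1 2020)Q(Q2 2020) = 4.31×14 + 2.08×89 + 4.69×94 + 2.47×170 + 568.16×7 = 60.34 + 185.12 + 440.86 + 419.9 + 3977.12 = 5083.34
P = 5435.54 / 5083.34 × 100 = 106.9285
Fisher = √(L × P) = √(106.3439 × 106.9285) = 106.6358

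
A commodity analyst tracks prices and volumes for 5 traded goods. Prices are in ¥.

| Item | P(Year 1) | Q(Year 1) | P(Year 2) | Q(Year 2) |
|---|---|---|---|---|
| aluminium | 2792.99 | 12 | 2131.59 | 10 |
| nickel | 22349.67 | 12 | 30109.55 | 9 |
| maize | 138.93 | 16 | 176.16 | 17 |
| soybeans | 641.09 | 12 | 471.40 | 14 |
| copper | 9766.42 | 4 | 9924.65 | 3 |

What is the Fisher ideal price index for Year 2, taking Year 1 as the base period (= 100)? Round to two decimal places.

123.51

Laspeyres component (base-period weights):
ΣP(Year 2)Q(Year 1) = 2131.59×12 + 30109.55×12 + 176.16×16 + 471.40×12 + 9924.65×4 = 25579.08 + 361314.6 + 2818.56 + 5656.8 + 39698.6 = 435067.64
ΣP(Year 1)Q(Year 1) = 2792.99×12 + 22349.67×12 + 138.93×16 + 641.09×12 + 9766.42×4 = 33515.88 + 268196.04 + 2222.88 + 7693.08 + 39065.68 = 350693.56
L = 435067.64 / 350693.56 × 100 = 124.0592
Paasche component (current-period weights):
ΣP(Year 2)Q(Year 2) = 2131.59×10 + 30109.55×9 + 176.16×17 + 471.40×14 + 9924.65×3 = 21315.9 + 270985.95 + 2994.72 + 6599.6 + 29773.95 = 331670.12
ΣP(Year 1)Q(Year 2) = 2792.99×10 + 22349.67×9 + 138.93×17 + 641.09×14 + 9766.42×3 = 27929.9 + 201147.03 + 2361.81 + 8975.26 + 29299.26 = 269713.26
P = 331670.12 / 269713.26 × 100 = 122.9714
Fisher = √(L × P) = √(124.0592 × 122.9714) = 123.5141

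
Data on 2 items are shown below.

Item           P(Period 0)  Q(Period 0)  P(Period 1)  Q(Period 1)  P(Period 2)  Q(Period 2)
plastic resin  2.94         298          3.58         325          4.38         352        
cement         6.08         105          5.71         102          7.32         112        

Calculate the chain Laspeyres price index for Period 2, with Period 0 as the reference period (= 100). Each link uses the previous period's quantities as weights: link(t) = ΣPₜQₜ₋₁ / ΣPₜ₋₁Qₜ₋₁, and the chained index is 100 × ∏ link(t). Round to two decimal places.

Link Period 0→Period 1:
ΣP(Period 1)Q(Period 0) = 3.58×298 + 5.71×105 = 1066.84 + 599.55 = 1666.39
ΣP(Period 0)Q(Period 0) = 2.94×298 + 6.08×105 = 876.12 + 638.4 = 1514.52
link = 1666.39/1514.52 = 1.100276
Link Period 1→Period 2:
ΣP(Period 2)Q(Period 1) = 4.38×325 + 7.32×102 = 1423.5 + 746.64 = 2170.14
ΣP(Period 1)Q(Period 1) = 3.58×325 + 5.71×102 = 1163.5 + 582.42 = 1745.92
link = 2170.14/1745.92 = 1.242978
Chained index = 100 × 1.100276 × 1.242978 = 136.7619

136.76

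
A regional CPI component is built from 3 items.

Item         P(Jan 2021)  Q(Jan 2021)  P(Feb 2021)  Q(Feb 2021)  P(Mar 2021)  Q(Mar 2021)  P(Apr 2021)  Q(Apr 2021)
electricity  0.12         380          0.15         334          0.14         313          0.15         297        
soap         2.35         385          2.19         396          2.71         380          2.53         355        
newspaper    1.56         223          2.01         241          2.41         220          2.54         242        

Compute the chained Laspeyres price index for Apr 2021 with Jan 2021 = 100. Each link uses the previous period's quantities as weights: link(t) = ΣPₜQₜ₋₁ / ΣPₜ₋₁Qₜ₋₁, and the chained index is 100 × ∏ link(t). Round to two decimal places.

Link Jan 2021→Feb 2021:
ΣP(Feb 2021)Q(Jan 2021) = 0.15×380 + 2.19×385 + 2.01×223 = 57 + 843.15 + 448.23 = 1348.38
ΣP(Jan 2021)Q(Jan 2021) = 0.12×380 + 2.35×385 + 1.56×223 = 45.6 + 904.75 + 347.88 = 1298.23
link = 1348.38/1298.23 = 1.038630
Link Feb 2021→Mar 2021:
ΣP(Mar 2021)Q(Feb 2021) = 0.14×334 + 2.71×396 + 2.41×241 = 46.76 + 1073.16 + 580.81 = 1700.73
ΣP(Feb 2021)Q(Feb 2021) = 0.15×334 + 2.19×396 + 2.01×241 = 50.1 + 867.24 + 484.41 = 1401.75
link = 1700.73/1401.75 = 1.213291
Link Mar 2021→Apr 2021:
ΣP(Apr 2021)Q(Mar 2021) = 0.15×313 + 2.53×380 + 2.54×220 = 46.95 + 961.4 + 558.8 = 1567.15
ΣP(Mar 2021)Q(Mar 2021) = 0.14×313 + 2.71×380 + 2.41×220 = 43.82 + 1029.8 + 530.2 = 1603.82
link = 1567.15/1603.82 = 0.977136
Chained index = 100 × 1.038630 × 1.213291 × 0.977136 = 123.1347

123.13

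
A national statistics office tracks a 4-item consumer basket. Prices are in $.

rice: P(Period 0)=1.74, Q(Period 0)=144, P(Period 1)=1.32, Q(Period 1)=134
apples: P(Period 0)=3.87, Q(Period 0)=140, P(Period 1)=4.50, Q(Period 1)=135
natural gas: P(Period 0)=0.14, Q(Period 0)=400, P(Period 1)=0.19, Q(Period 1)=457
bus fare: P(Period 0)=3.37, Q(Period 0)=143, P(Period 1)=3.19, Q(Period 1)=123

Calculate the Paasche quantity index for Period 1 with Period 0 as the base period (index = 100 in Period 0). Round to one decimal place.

Paasche quantity index uses current-period prices as weights.
ΣP(Period 1)·Q(Period 1) = 1.32×134 + 4.50×135 + 0.19×457 + 3.19×123 = 176.88 + 607.5 + 86.83 + 392.37 = 1263.58
ΣP(Period 1)·Q(Period 0) = 1.32×144 + 4.50×140 + 0.19×400 + 3.19×143 = 190.08 + 630 + 76 + 456.17 = 1352.25
Index = 1263.58 / 1352.25 × 100 = 93.4428

93.4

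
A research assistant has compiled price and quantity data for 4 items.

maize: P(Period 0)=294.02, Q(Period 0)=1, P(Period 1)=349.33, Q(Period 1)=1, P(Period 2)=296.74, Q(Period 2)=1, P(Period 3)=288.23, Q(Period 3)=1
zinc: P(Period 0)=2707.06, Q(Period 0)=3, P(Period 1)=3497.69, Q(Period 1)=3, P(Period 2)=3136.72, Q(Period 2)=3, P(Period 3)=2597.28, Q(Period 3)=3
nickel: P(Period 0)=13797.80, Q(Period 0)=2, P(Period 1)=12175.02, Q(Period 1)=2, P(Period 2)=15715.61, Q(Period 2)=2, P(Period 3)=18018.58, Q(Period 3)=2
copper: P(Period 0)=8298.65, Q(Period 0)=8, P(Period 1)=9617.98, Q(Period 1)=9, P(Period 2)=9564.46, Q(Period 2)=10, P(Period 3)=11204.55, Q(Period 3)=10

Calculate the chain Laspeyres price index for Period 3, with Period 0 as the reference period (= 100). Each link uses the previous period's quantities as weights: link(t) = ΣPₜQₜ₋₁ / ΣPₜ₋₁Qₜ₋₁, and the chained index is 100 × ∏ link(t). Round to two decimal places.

Link Period 0→Period 1:
ΣP(Period 1)Q(Period 0) = 349.33×1 + 3497.69×3 + 12175.02×2 + 9617.98×8 = 349.33 + 10493.07 + 24350.04 + 76943.84 = 112136.28
ΣP(Period 0)Q(Period 0) = 294.02×1 + 2707.06×3 + 13797.80×2 + 8298.65×8 = 294.02 + 8121.18 + 27595.6 + 66389.2 = 102400
link = 112136.28/102400 = 1.095081
Link Period 1→Period 2:
ΣP(Period 2)Q(Period 1) = 296.74×1 + 3136.72×3 + 15715.61×2 + 9564.46×9 = 296.74 + 9410.16 + 31431.22 + 86080.14 = 127218.26
ΣP(Period 1)Q(Period 1) = 349.33×1 + 3497.69×3 + 12175.02×2 + 9617.98×9 = 349.33 + 10493.07 + 24350.04 + 86561.82 = 121754.26
link = 127218.26/121754.26 = 1.044877
Link Period 2→Period 3:
ΣP(Period 3)Q(Period 2) = 288.23×1 + 2597.28×3 + 18018.58×2 + 11204.55×10 = 288.23 + 7791.84 + 36037.16 + 112045.5 = 156162.73
ΣP(Period 2)Q(Period 2) = 296.74×1 + 3136.72×3 + 15715.61×2 + 9564.46×10 = 296.74 + 9410.16 + 31431.22 + 95644.6 = 136782.72
link = 156162.73/136782.72 = 1.141685
Chained index = 100 × 1.095081 × 1.044877 × 1.141685 = 130.6344

130.63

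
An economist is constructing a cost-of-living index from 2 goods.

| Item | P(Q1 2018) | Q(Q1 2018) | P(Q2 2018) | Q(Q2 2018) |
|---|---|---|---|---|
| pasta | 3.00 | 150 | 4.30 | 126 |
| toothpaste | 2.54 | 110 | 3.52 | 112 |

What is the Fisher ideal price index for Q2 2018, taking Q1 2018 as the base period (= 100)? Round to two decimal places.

Laspeyres component (base-period weights):
ΣP(Q2 2018)Q(Q1 2018) = 4.30×150 + 3.52×110 = 645 + 387.2 = 1032.2
ΣP(Q1 2018)Q(Q1 2018) = 3.00×150 + 2.54×110 = 450 + 279.4 = 729.4
L = 1032.2 / 729.4 × 100 = 141.5136
Paasche component (current-period weights):
ΣP(Q2 2018)Q(Q2 2018) = 4.30×126 + 3.52×112 = 541.8 + 394.24 = 936.04
ΣP(Q1 2018)Q(Q2 2018) = 3.00×126 + 2.54×112 = 378 + 284.48 = 662.48
P = 936.04 / 662.48 × 100 = 141.2933
Fisher = √(L × P) = √(141.5136 × 141.2933) = 141.4034

141.40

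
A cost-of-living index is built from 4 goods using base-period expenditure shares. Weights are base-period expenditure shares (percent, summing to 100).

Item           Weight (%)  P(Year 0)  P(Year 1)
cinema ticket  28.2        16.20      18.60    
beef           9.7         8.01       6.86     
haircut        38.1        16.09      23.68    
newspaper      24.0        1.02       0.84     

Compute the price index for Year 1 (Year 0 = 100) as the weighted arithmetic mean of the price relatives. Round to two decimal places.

cinema ticket: 28.2 × (18.60/16.20) = 28.2 × 1.148148 = 32.3778
beef: 9.7 × (6.86/8.01) = 9.7 × 0.856429 = 8.3074
haircut: 38.1 × (23.68/16.09) = 38.1 × 1.471722 = 56.0726
newspaper: 24.0 × (0.84/1.02) = 24.0 × 0.823529 = 19.7647
Index = Σ wᵢ·(p₁ᵢ/p₀ᵢ) = 32.3778 + 8.3074 + 56.0726 + 19.7647 = 116.5224

116.52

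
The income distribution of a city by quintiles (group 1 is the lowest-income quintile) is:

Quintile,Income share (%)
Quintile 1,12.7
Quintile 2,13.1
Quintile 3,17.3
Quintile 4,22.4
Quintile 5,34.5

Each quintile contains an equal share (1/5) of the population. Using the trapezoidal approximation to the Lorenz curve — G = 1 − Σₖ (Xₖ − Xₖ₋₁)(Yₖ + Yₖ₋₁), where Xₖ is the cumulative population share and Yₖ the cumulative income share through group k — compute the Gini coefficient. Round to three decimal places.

Cumulative income shares Yₖ: 0.1270, 0.2580, 0.4310, 0.6550, 1.0000
Σ (Xₖ−Xₖ₋₁)(Yₖ+Yₖ₋₁) = (1/5)(0.1270+0.0000) + (1/5)(0.2580+0.1270) + (1/5)(0.4310+0.2580) + (1/5)(0.6550+0.4310) + (1/5)(1.0000+0.6550)
  = 0.0254 + 0.0770 + 0.1378 + 0.2172 + 0.3310 = 0.7884
G = 1 − 0.7884 = 0.2116

0.212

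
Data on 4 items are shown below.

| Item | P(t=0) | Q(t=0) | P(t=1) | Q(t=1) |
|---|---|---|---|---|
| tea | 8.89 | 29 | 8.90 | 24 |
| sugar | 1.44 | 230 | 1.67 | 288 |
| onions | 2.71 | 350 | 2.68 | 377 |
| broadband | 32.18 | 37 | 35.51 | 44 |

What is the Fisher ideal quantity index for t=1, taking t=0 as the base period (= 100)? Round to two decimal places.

Laspeyres component (base-period weights):
ΣP(t=0)Q(t=1) = 8.89×24 + 1.44×288 + 2.71×377 + 32.18×44 = 213.36 + 414.72 + 1021.67 + 1415.92 = 3065.67
ΣP(t=0)Q(t=0) = 8.89×29 + 1.44×230 + 2.71×350 + 32.18×37 = 257.81 + 331.2 + 948.5 + 1190.66 = 2728.17
L = 3065.67 / 2728.17 × 100 = 112.3709
Paasche component (current-period weights):
ΣP(t=1)Q(t=1) = 8.90×24 + 1.67×288 + 2.68×377 + 35.51×44 = 213.6 + 480.96 + 1010.36 + 1562.44 = 3267.36
ΣP(t=1)Q(t=0) = 8.90×29 + 1.67×230 + 2.68×350 + 35.51×37 = 258.1 + 384.1 + 938 + 1313.87 = 2894.07
P = 3267.36 / 2894.07 × 100 = 112.8984
Fisher = √(L × P) = √(112.3709 × 112.8984) = 112.6344

112.63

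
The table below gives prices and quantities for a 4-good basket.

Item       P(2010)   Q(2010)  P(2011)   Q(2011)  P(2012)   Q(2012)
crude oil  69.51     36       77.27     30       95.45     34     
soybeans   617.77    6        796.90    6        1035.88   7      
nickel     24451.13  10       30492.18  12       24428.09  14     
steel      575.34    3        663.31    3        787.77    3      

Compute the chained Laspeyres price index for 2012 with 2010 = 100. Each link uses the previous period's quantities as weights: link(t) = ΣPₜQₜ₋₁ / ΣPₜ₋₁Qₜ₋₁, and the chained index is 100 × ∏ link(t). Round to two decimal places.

101.18

Link 2010→2011:
ΣP(2011)Q(2010) = 77.27×36 + 796.90×6 + 30492.18×10 + 663.31×3 = 2781.72 + 4781.4 + 304921.8 + 1989.93 = 314474.85
ΣP(2010)Q(2010) = 69.51×36 + 617.77×6 + 24451.13×10 + 575.34×3 = 2502.36 + 3706.62 + 244511.3 + 1726.02 = 252446.3
link = 314474.85/252446.3 = 1.245710
Link 2011→2012:
ΣP(2012)Q(2011) = 95.45×30 + 1035.88×6 + 24428.09×12 + 787.77×3 = 2863.5 + 6215.28 + 293137.08 + 2363.31 = 304579.17
ΣP(2011)Q(2011) = 77.27×30 + 796.90×6 + 30492.18×12 + 663.31×3 = 2318.1 + 4781.4 + 365906.16 + 1989.93 = 374995.59
link = 304579.17/374995.59 = 0.812221
Chained index = 100 × 1.245710 × 0.812221 = 101.1791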